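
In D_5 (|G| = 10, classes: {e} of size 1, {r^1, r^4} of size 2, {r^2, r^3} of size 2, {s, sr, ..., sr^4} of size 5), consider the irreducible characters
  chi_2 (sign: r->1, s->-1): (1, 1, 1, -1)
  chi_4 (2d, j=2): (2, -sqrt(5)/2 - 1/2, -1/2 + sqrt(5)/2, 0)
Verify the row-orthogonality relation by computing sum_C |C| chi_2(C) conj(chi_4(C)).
Sum = 0; so <chi_2, chi_4> = 0 (distinct irreducibles are orthogonal).

Compute term by term over conjugacy classes (|C| * chi_2(C) * conj(chi_4(C))):
  1*(1)*conj(2) + 2*(1)*conj(-sqrt(5)/2 - 1/2) + 2*(1)*conj(-1/2 + sqrt(5)/2) + 5*(-1)*conj(0)
  = (2) + (-sqrt(5) - 1) + (-1 + sqrt(5)) + (0)
  = 0.
Dividing by |G| = 10 gives 0/10 = 0, matching the row-orthogonality relation <chi_2, chi_4> = [chi_2 = chi_4].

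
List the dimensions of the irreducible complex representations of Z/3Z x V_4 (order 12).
Dimensions: 1, 1, 1, 1, 1, 1, 1, 1, 1, 1, 1, 1

Derivation: There are 12 irreducibles (= number of conjugacy classes). Their dimensions d_i satisfy sum d_i^2 = |G| = 12: 1 + 1 + 1 + 1 + 1 + 1 + 1 + 1 + 1 + 1 + 1 + 1 = 12. (For the product with Z/3Z: each of the 3 1-dim characters of Z/3Z tensors with each irrep of V_4, giving 3 copies of each V_4-dimension.)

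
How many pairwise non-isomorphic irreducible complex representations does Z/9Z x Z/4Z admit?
36

Solution. The number of irreducible complex representations of a finite group equals its number of conjugacy classes. Z/9Z x Z/4Z is abelian of order 36, so every element is its own conjugacy class: 36 classes, so Z/9Z x Z/4Z (order 36) has exactly 36 irreducible complex representations.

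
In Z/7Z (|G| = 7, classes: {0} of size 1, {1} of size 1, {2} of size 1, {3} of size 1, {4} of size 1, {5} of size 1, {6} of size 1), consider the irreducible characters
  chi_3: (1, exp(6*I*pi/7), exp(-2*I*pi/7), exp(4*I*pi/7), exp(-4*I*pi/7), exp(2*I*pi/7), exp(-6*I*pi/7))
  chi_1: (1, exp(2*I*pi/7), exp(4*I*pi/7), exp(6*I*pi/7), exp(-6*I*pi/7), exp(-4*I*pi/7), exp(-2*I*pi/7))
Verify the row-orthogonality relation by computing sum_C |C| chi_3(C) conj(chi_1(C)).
Sum = 0; so <chi_3, chi_1> = 0 (distinct irreducibles are orthogonal).

Derivation: Compute term by term over conjugacy classes (|C| * chi_3(C) * conj(chi_1(C))):
  1*(1)*conj(1) + 1*(exp(6*I*pi/7))*conj(exp(2*I*pi/7)) + 1*(exp(-2*I*pi/7))*conj(exp(4*I*pi/7)) + 1*(exp(4*I*pi/7))*conj(exp(6*I*pi/7)) + 1*(exp(-4*I*pi/7))*conj(exp(-6*I*pi/7)) + 1*(exp(2*I*pi/7))*conj(exp(-4*I*pi/7)) + 1*(exp(-6*I*pi/7))*conj(exp(-2*I*pi/7))
  = (1) + (exp(4*I*pi/7)) + (exp(-6*I*pi/7)) + (exp(-2*I*pi/7)) + (exp(2*I*pi/7)) + (exp(6*I*pi/7)) + (exp(-4*I*pi/7))
  = 0.
(Exp terms are combined using exp(i*s)*conj(exp(i*t)) = exp(i*(s-t)), and sums of them are collapsed using the identity that for every m > 1 the m distinct m-th roots of unity sum to 0, e.g. 1 + exp(2*I*pi/3) + exp(-2*I*pi/3) = 0.)
Dividing by |G| = 7 gives 0/7 = 0, matching the row-orthogonality relation <chi_3, chi_1> = [chi_3 = chi_1].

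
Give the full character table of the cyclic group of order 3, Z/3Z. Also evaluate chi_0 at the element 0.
Character table of Z/3Z (irreps indexed chi_0,...,chi_2 with chi_k(m) = zeta_3^(k*m), zeta_3 = exp(2*pi*i/3)):
  irrep \ class  {0} (size 1)  {1} (size 1)    {2} (size 1)  
  chi_0          1             1               1             
  chi_1          1             exp(2*I*pi/3)   exp(-2*I*pi/3)
  chi_2          1             exp(-2*I*pi/3)  exp(2*I*pi/3) 

Spot check: chi_0(0) = zeta_3^(0*0) = zeta_3^0 = 1.

Working: Z/3Z is abelian, so all 3 irreducible complex representations are 1-dimensional. They are given by chi_k(m) = zeta_3^(k*m) for k = 0,...,2. Row orthogonality: sum_m chi_k(m) conj(chi_l(m)) = 3 * [k = l].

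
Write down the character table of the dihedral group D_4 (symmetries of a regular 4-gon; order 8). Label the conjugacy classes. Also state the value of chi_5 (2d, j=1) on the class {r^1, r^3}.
Conjugacy classes: {e} of size 1, {r^2} of size 1, {r^1, r^3} of size 2, {s, sr^2, ...} of size 2, {sr, sr^3, ...} of size 2.
Character table:
  irrep \ class              {e} (size 1)  {r^2} (size 1)  {r^1, r^3} (size 2)  {s, sr^2, ...} (size 2)  {sr, sr^3, ...} (size 2)
  chi_1 (triv)               1             1               1                    1                        1                       
  chi_2 (sign: r->1, s->-1)  1             1               1                    -1                       -1                      
  chi_3 (r->-1, s->1)        1             1               -1                   1                        -1                      
  chi_4 (r->-1, s->-1)       1             1               -1                   -1                       1                       
  chi_5 (2d, j=1)            2             -2              0                    0                        0                       

Spot check: chi_5 (2d, j=1) on {r^1, r^3} = 0.

Details: D_4 has order 2*4 = 8 with 5 conjugacy classes, hence 5 irreducibles. Sum of squared dims 1 + 1 + 1 + 1 + 4 = 8 = |G|. Linear characters come from the abelianisation; the 2-dimensional irreps have character r^k -> 2*cos(2*pi*j*k/4), reflections -> 0.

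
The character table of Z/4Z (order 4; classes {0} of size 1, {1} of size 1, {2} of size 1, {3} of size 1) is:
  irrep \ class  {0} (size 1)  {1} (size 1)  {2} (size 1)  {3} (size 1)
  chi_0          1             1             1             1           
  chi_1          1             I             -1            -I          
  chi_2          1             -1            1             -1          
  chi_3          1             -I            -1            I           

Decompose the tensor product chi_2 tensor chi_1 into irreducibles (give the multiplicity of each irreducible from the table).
chi_2 tensor chi_1 = chi_3 (all other irreducibles have multiplicity 0).

Reasoning: The character of a tensor product is the pointwise product (chi_2 * chi_1)(C) = chi_2(C) * chi_1(C):
  {0}: (1)*(1), {1}: (-1)*(I), {2}: (1)*(-1), {3}: (-1)*(-I)
so (chi_2 * chi_1) takes values
  {0} -> 1, {1} -> -I, {2} -> -1, {3} -> I.
Now take the inner product of this character with each irreducible chi from the table, <chi_2*chi_1, chi> = (1/4) sum_C |C| (chi_2*chi_1)(C) conj(chi(C)):
  <chi_2*chi_1, chi_0> = (1/4)[1*(1)*conj(1) + 1*(-I)*conj(1) + 1*(-1)*conj(1) + 1*(I)*conj(1)]
      = (1/4)[(1) + (-I) + (-1) + (I)] = 0/4 = 0
  <chi_2*chi_1, chi_1> = (1/4)[1*(1)*conj(1) + 1*(-I)*conj(I) + 1*(-1)*conj(-1) + 1*(I)*conj(-I)]
      = (1/4)[(1) + (-1) + (1) + (-1)] = 0/4 = 0
  <chi_2*chi_1, chi_2> = (1/4)[1*(1)*conj(1) + 1*(-I)*conj(-1) + 1*(-1)*conj(1) + 1*(I)*conj(-1)]
      = (1/4)[(1) + (I) + (-1) + (-I)] = 0/4 = 0
  <chi_2*chi_1, chi_3> = (1/4)[1*(1)*conj(1) + 1*(-I)*conj(-I) + 1*(-1)*conj(-1) + 1*(I)*conj(I)]
      = (1/4)[(1) + (1) + (1) + (1)] = 4/4 = 1
(Exp terms are combined using exp(i*s)*conj(exp(i*t)) = exp(i*(s-t)), and sums of them are collapsed using the identity that for every m > 1 the m distinct m-th roots of unity sum to 0, e.g. 1 + exp(2*I*pi/3) + exp(-2*I*pi/3) = 0.)
Hence the multiplicities are chi_3: 1. Dimension check: dim(chi_2)*dim(chi_1) = 1*1 = 1 and sum (mult * dim) = 1*1 = 1.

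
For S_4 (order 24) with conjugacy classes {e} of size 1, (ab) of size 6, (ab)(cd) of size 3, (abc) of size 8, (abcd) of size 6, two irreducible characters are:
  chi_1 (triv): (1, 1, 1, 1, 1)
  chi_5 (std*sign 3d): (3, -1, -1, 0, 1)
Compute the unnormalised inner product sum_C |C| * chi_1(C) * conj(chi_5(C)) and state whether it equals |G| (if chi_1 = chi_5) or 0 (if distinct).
Sum = 0; so <chi_1, chi_5> = 0 (distinct irreducibles are orthogonal).

Proof sketch: Compute term by term over conjugacy classes (|C| * chi_1(C) * conj(chi_5(C))):
  1*(1)*conj(3) + 6*(1)*conj(-1) + 3*(1)*conj(-1) + 8*(1)*conj(0) + 6*(1)*conj(1)
  = (3) + (-6) + (-3) + (0) + (6)
  = 0.
Dividing by |G| = 24 gives 0/24 = 0, matching the row-orthogonality relation <chi_1, chi_5> = [chi_1 = chi_5].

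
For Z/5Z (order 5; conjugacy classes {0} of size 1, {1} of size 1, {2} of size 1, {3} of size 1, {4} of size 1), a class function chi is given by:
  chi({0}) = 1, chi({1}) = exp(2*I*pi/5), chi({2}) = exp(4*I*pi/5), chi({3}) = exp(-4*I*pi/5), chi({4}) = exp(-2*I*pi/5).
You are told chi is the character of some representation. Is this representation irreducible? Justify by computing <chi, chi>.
Irreducible: <chi, chi> = 1.

Derivation: <chi, chi> = (1/|G|) sum_C |C| * |chi(C)|^2 = (1/5)[1*|1|^2 + 1*|exp(2*I*pi/5)|^2 + 1*|exp(4*I*pi/5)|^2 + 1*|exp(-4*I*pi/5)|^2 + 1*|exp(-2*I*pi/5)|^2]
  = (1/5)[(1) + (1) + (1) + (1) + (1)] = 5/5 = 1.
(Exp terms are combined using exp(i*s)*conj(exp(i*t)) = exp(i*(s-t)), and sums of them are collapsed using the identity that for every m > 1 the m distinct m-th roots of unity sum to 0, e.g. 1 + exp(2*I*pi/3) + exp(-2*I*pi/3) = 0.)
A character is irreducible iff <chi, chi> = 1, so this representation is irreducible.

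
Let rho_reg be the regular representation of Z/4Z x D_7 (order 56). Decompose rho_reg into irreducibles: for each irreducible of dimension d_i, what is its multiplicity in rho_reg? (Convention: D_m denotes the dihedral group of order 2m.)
Each irreducible V_i of dimension d_i appears with multiplicity d_i, i.e. rho_reg = (direct sum over all irreducibles V_i) d_i V_i. The irreducible dimensions for Z/4Z x D_7 are 1, 1, 1, 1, 1, 1, 1, 1, 2, 2, 2, 2, 2, 2, 2, 2, 2, 2, 2, 2: 8 irreducibles of dimension 1, each with multiplicity 1; 12 irreducibles of dimension 2, each with multiplicity 2. Total dimension 8*1*1 + 12*2*2 = 56 = |G|.

Derivation: General theorem: in the regular representation of a finite group G, each irreducible appears with multiplicity equal to its dimension. Check: dim(rho_reg) = sum d_i^2 = 1 + 1 + 1 + 1 + 1 + 1 + 1 + 1 + 4 + 4 + 4 + 4 + 4 + 4 + 4 + 4 + 4 + 4 + 4 + 4 = 56 = |G|.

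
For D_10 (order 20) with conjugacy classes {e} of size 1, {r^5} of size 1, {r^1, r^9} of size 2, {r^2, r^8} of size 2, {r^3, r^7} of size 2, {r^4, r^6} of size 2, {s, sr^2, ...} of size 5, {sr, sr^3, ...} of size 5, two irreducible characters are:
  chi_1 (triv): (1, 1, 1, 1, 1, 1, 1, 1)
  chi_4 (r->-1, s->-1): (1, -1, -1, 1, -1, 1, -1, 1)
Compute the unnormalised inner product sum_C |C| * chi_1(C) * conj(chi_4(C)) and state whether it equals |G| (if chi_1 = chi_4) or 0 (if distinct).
Sum = 0; so <chi_1, chi_4> = 0 (distinct irreducibles are orthogonal).

Why: Compute term by term over conjugacy classes (|C| * chi_1(C) * conj(chi_4(C))):
  1*(1)*conj(1) + 1*(1)*conj(-1) + 2*(1)*conj(-1) + 2*(1)*conj(1) + 2*(1)*conj(-1) + 2*(1)*conj(1) + 5*(1)*conj(-1) + 5*(1)*conj(1)
  = (1) + (-1) + (-2) + (2) + (-2) + (2) + (-5) + (5)
  = 0.
Dividing by |G| = 20 gives 0/20 = 0, matching the row-orthogonality relation <chi_1, chi_4> = [chi_1 = chi_4].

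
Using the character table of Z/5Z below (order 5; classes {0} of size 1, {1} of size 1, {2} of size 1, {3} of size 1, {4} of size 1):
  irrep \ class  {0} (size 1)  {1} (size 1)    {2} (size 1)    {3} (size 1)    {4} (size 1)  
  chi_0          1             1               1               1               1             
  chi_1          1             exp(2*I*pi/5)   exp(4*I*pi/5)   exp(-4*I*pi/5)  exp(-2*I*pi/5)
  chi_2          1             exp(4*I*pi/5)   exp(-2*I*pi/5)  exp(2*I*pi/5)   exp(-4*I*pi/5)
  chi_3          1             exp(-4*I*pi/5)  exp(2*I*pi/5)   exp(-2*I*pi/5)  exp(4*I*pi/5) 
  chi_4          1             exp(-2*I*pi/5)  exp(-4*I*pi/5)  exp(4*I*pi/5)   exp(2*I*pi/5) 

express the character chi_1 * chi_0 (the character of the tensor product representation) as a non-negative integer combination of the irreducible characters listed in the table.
chi_1 tensor chi_0 = chi_1 (all other irreducibles have multiplicity 0).

Proof sketch: The character of a tensor product is the pointwise product (chi_1 * chi_0)(C) = chi_1(C) * chi_0(C):
  {0}: (1)*(1), {1}: (exp(2*I*pi/5))*(1), {2}: (exp(4*I*pi/5))*(1), {3}: (exp(-4*I*pi/5))*(1), {4}: (exp(-2*I*pi/5))*(1)
so (chi_1 * chi_0) takes values
  {0} -> 1, {1} -> exp(2*I*pi/5), {2} -> exp(4*I*pi/5), {3} -> exp(-4*I*pi/5), {4} -> exp(-2*I*pi/5).
Now take the inner product of this character with each irreducible chi from the table, <chi_1*chi_0, chi> = (1/5) sum_C |C| (chi_1*chi_0)(C) conj(chi(C)):
  <chi_1*chi_0, chi_0> = (1/5)[1*(1)*conj(1) + 1*(exp(2*I*pi/5))*conj(1) + 1*(exp(4*I*pi/5))*conj(1) + 1*(exp(-4*I*pi/5))*conj(1) + 1*(exp(-2*I*pi/5))*conj(1)]
      = (1/5)[(1) + (exp(2*I*pi/5)) + (exp(4*I*pi/5)) + (exp(-4*I*pi/5)) + (exp(-2*I*pi/5))] = 0/5 = 0
  <chi_1*chi_0, chi_1> = (1/5)[1*(1)*conj(1) + 1*(exp(2*I*pi/5))*conj(exp(2*I*pi/5)) + 1*(exp(4*I*pi/5))*conj(exp(4*I*pi/5)) + 1*(exp(-4*I*pi/5))*conj(exp(-4*I*pi/5)) + 1*(exp(-2*I*pi/5))*conj(exp(-2*I*pi/5))]
      = (1/5)[(1) + (1) + (1) + (1) + (1)] = 5/5 = 1
  <chi_1*chi_0, chi_2> = (1/5)[1*(1)*conj(1) + 1*(exp(2*I*pi/5))*conj(exp(4*I*pi/5)) + 1*(exp(4*I*pi/5))*conj(exp(-2*I*pi/5)) + 1*(exp(-4*I*pi/5))*conj(exp(2*I*pi/5)) + 1*(exp(-2*I*pi/5))*conj(exp(-4*I*pi/5))]
      = (1/5)[(1) + (exp(-2*I*pi/5)) + (exp(-4*I*pi/5)) + (exp(4*I*pi/5)) + (exp(2*I*pi/5))] = 0/5 = 0
  <chi_1*chi_0, chi_3> = (1/5)[1*(1)*conj(1) + 1*(exp(2*I*pi/5))*conj(exp(-4*I*pi/5)) + 1*(exp(4*I*pi/5))*conj(exp(2*I*pi/5)) + 1*(exp(-4*I*pi/5))*conj(exp(-2*I*pi/5)) + 1*(exp(-2*I*pi/5))*conj(exp(4*I*pi/5))]
      = (1/5)[(1) + (exp(-4*I*pi/5)) + (exp(2*I*pi/5)) + (exp(-2*I*pi/5)) + (exp(4*I*pi/5))] = 0/5 = 0
  <chi_1*chi_0, chi_4> = (1/5)[1*(1)*conj(1) + 1*(exp(2*I*pi/5))*conj(exp(-2*I*pi/5)) + 1*(exp(4*I*pi/5))*conj(exp(-4*I*pi/5)) + 1*(exp(-4*I*pi/5))*conj(exp(4*I*pi/5)) + 1*(exp(-2*I*pi/5))*conj(exp(2*I*pi/5))]
      = (1/5)[(1) + (exp(4*I*pi/5)) + (exp(-2*I*pi/5)) + (exp(2*I*pi/5)) + (exp(-4*I*pi/5))] = 0/5 = 0
(Exp terms are combined using exp(i*s)*conj(exp(i*t)) = exp(i*(s-t)), and sums of them are collapsed using the identity that for every m > 1 the m distinct m-th roots of unity sum to 0, e.g. 1 + exp(2*I*pi/3) + exp(-2*I*pi/3) = 0.)
Hence the multiplicities are chi_1: 1. Dimension check: dim(chi_1)*dim(chi_0) = 1*1 = 1 and sum (mult * dim) = 1*1 = 1.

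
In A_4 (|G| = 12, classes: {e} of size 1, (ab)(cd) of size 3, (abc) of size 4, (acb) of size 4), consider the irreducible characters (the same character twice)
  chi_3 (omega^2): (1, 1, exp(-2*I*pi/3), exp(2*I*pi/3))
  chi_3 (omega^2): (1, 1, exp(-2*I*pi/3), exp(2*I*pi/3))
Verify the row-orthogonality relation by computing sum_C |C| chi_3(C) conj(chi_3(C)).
Sum = 12 = |G| = 12; so <chi_3, chi_3> = 1 (norm-1 confirms irreducibility).

Argument: Compute term by term over conjugacy classes (|C| * chi_3(C) * conj(chi_3(C))):
  1*(1)*conj(1) + 3*(1)*conj(1) + 4*(exp(-2*I*pi/3))*conj(exp(-2*I*pi/3)) + 4*(exp(2*I*pi/3))*conj(exp(2*I*pi/3))
  = (1) + (3) + (4) + (4)
  = 12.
(Exp terms are combined using exp(i*s)*conj(exp(i*t)) = exp(i*(s-t)), and sums of them are collapsed using the identity that for every m > 1 the m distinct m-th roots of unity sum to 0, e.g. 1 + exp(2*I*pi/3) + exp(-2*I*pi/3) = 0.)
Dividing by |G| = 12 gives 12/12 = 1, matching the row-orthogonality relation <chi_3, chi_3> = [chi_3 = chi_3].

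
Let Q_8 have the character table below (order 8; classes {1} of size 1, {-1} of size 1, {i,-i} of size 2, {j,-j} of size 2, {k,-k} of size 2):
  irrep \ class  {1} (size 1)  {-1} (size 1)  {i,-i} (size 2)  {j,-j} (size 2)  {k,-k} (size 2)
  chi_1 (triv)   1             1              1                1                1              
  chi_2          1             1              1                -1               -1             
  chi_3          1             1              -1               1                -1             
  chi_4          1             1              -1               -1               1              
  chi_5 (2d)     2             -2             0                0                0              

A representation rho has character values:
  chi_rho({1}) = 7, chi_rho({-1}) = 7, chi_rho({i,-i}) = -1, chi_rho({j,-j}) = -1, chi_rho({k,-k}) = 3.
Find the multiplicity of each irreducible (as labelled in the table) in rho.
Multiplicities: chi_1: 2, chi_2: 1, chi_3: 1, chi_4: 3, chi_5: 0.

Solution. Use <chi_rho, chi> = (1/|G|) sum_C |C| * chi_rho(C) * conj(chi(C)) with |G| = 8 for each irreducible chi in the table:
  <chi_rho, chi_1> = (1/8)[1*(7)*conj(1) + 1*(7)*conj(1) + 2*(-1)*conj(1) + 2*(-1)*conj(1) + 2*(3)*conj(1)]
      = (1/8)[(7) + (7) + (-2) + (-2) + (6)] = 16/8 = 2
  <chi_rho, chi_2> = (1/8)[1*(7)*conj(1) + 1*(7)*conj(1) + 2*(-1)*conj(1) + 2*(-1)*conj(-1) + 2*(3)*conj(-1)]
      = (1/8)[(7) + (7) + (-2) + (2) + (-6)] = 8/8 = 1
  <chi_rho, chi_3> = (1/8)[1*(7)*conj(1) + 1*(7)*conj(1) + 2*(-1)*conj(-1) + 2*(-1)*conj(1) + 2*(3)*conj(-1)]
      = (1/8)[(7) + (7) + (2) + (-2) + (-6)] = 8/8 = 1
  <chi_rho, chi_4> = (1/8)[1*(7)*conj(1) + 1*(7)*conj(1) + 2*(-1)*conj(-1) + 2*(-1)*conj(-1) + 2*(3)*conj(1)]
      = (1/8)[(7) + (7) + (2) + (2) + (6)] = 24/8 = 3
  <chi_rho, chi_5> = (1/8)[1*(7)*conj(2) + 1*(7)*conj(-2) + 2*(-1)*conj(0) + 2*(-1)*conj(0) + 2*(3)*conj(0)]
      = (1/8)[(14) + (-14) + (0) + (0) + (0)] = 0/8 = 0
Dimension check: dim(rho) = sum (mult * dim) = 2*1 + 1*1 + 1*1 + 3*1 + 0*2 = 7 = chi_rho(e) = 7.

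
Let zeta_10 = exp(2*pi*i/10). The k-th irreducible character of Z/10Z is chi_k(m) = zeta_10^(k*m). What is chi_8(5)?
chi_8(5) = zeta_10^40 = 1

Working: chi_8(5) = zeta_10^(8*5) = zeta_10^40. Since zeta_10^10 = 1, this equals zeta_10^0 = exp(2*pi*i*0/10) = 1.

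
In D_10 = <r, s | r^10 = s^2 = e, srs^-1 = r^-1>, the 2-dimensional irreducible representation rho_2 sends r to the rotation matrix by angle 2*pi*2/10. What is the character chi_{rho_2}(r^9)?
chi_{rho_2}(r^9) = 2*cos(2*pi*2*9/10) = -1/2 + sqrt(5)/2

Proof sketch: rho_2(r^9) is rotation by angle 2*pi*2*9/10, whose trace is 2*cos(2*pi*2*9/10) = -1/2 + sqrt(5)/2.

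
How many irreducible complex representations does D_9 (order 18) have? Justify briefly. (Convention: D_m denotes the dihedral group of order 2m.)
6

Why: The number of irreducible complex representations of a finite group equals its number of conjugacy classes. D_9 has 6 conjugacy classes ((n+3)/2 for n odd), so D_9 (order 18) has exactly 6 irreducible complex representations.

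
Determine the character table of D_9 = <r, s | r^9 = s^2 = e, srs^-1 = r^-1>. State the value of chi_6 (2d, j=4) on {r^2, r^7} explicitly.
Conjugacy classes: {e} of size 1, {r^1, r^8} of size 2, {r^2, r^7} of size 2, {r^3, r^6} of size 2, {r^4, r^5} of size 2, {s, sr, ..., sr^8} of size 9.
Character table:
  irrep \ class              {e} (size 1)  {r^1, r^8} (size 2)  {r^2, r^7} (size 2)  {r^3, r^6} (size 2)  {r^4, r^5} (size 2)  {s, sr, ..., sr^8} (size 9)
  chi_1 (triv)               1             1                    1                    1                    1                    1                          
  chi_2 (sign: r->1, s->-1)  1             1                    1                    1                    1                    -1                         
  chi_3 (2d, j=1)            2             2*cos(2*pi/9)        2*cos(4*pi/9)        -1                   -2*cos(pi/9)         0                          
  chi_4 (2d, j=2)            2             2*cos(4*pi/9)        -2*cos(pi/9)         -1                   2*cos(2*pi/9)        0                          
  chi_5 (2d, j=3)            2             -1                   -1                   2                    -1                   0                          
  chi_6 (2d, j=4)            2             -2*cos(pi/9)         2*cos(2*pi/9)        -1                   2*cos(4*pi/9)        0                          

Spot check: chi_6 (2d, j=4) on {r^2, r^7} = 2*cos(2*pi/9).

Derivation: D_9 has order 2*9 = 18 with 6 conjugacy classes, hence 6 irreducibles. Sum of squared dims 1 + 1 + 4 + 4 + 4 + 4 = 18 = |G|. Linear characters come from the abelianisation; the 2-dimensional irreps have character r^k -> 2*cos(2*pi*j*k/9), reflections -> 0.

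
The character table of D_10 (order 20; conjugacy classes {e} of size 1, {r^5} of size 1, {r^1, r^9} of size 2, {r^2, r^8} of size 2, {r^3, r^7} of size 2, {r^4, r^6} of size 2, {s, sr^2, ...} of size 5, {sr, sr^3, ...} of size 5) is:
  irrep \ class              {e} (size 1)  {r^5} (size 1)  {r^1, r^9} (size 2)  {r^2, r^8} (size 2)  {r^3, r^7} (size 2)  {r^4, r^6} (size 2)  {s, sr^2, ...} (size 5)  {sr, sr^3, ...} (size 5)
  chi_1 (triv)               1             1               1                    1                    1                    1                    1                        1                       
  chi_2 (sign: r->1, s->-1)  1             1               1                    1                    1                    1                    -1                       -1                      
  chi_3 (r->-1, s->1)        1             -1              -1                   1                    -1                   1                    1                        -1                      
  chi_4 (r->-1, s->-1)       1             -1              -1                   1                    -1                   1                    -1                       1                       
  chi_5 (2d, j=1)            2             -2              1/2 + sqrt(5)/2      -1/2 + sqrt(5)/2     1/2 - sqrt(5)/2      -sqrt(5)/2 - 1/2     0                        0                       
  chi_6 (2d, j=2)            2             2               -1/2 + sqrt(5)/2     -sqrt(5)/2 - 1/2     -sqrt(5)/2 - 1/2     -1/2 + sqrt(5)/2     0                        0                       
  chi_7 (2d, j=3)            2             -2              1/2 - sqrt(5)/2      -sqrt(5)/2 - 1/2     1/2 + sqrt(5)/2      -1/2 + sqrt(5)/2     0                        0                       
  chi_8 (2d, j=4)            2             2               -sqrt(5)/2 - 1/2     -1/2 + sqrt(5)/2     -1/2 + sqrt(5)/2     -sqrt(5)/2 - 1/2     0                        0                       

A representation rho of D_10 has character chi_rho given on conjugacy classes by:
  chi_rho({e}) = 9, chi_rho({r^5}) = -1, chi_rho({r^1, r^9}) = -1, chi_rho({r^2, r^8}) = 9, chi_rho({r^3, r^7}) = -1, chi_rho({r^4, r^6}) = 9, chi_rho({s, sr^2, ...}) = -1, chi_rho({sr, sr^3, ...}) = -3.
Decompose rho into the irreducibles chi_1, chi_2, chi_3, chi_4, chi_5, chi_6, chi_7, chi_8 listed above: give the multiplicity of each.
Multiplicities: chi_1: 1, chi_2: 3, chi_3: 3, chi_4: 2, chi_5: 0, chi_6: 0, chi_7: 0, chi_8: 0.

Working: Use <chi_rho, chi> = (1/|G|) sum_C |C| * chi_rho(C) * conj(chi(C)) with |G| = 20 for each irreducible chi in the table:
  <chi_rho, chi_1> = (1/20)[1*(9)*conj(1) + 1*(-1)*conj(1) + 2*(-1)*conj(1) + 2*(9)*conj(1) + 2*(-1)*conj(1) + 2*(9)*conj(1) + 5*(-1)*conj(1) + 5*(-3)*conj(1)]
      = (1/20)[(9) + (-1) + (-2) + (18) + (-2) + (18) + (-5) + (-15)] = 20/20 = 1
  <chi_rho, chi_2> = (1/20)[1*(9)*conj(1) + 1*(-1)*conj(1) + 2*(-1)*conj(1) + 2*(9)*conj(1) + 2*(-1)*conj(1) + 2*(9)*conj(1) + 5*(-1)*conj(-1) + 5*(-3)*conj(-1)]
      = (1/20)[(9) + (-1) + (-2) + (18) + (-2) + (18) + (5) + (15)] = 60/20 = 3
  <chi_rho, chi_3> = (1/20)[1*(9)*conj(1) + 1*(-1)*conj(-1) + 2*(-1)*conj(-1) + 2*(9)*conj(1) + 2*(-1)*conj(-1) + 2*(9)*conj(1) + 5*(-1)*conj(1) + 5*(-3)*conj(-1)]
      = (1/20)[(9) + (1) + (2) + (18) + (2) + (18) + (-5) + (15)] = 60/20 = 3
  <chi_rho, chi_4> = (1/20)[1*(9)*conj(1) + 1*(-1)*conj(-1) + 2*(-1)*conj(-1) + 2*(9)*conj(1) + 2*(-1)*conj(-1) + 2*(9)*conj(1) + 5*(-1)*conj(-1) + 5*(-3)*conj(1)]
      = (1/20)[(9) + (1) + (2) + (18) + (2) + (18) + (5) + (-15)] = 40/20 = 2
  <chi_rho, chi_5> = (1/20)[1*(9)*conj(2) + 1*(-1)*conj(-2) + 2*(-1)*conj(1/2 + sqrt(5)/2) + 2*(9)*conj(-1/2 + sqrt(5)/2) + 2*(-1)*conj(1/2 - sqrt(5)/2) + 2*(9)*conj(-sqrt(5)/2 - 1/2) + 5*(-1)*conj(0) + 5*(-3)*conj(0)]
      = (1/20)[(18) + (2) + (-sqrt(5) - 1) + (-9 + 9*sqrt(5)) + (-1 + sqrt(5)) + (-9*sqrt(5) - 9) + (0) + (0)] = 0/20 = 0
  <chi_rho, chi_6> = (1/20)[1*(9)*conj(2) + 1*(-1)*conj(2) + 2*(-1)*conj(-1/2 + sqrt(5)/2) + 2*(9)*conj(-sqrt(5)/2 - 1/2) + 2*(-1)*conj(-sqrt(5)/2 - 1/2) + 2*(9)*conj(-1/2 + sqrt(5)/2) + 5*(-1)*conj(0) + 5*(-3)*conj(0)]
      = (1/20)[(18) + (-2) + (1 - sqrt(5)) + (-9*sqrt(5) - 9) + (1 + sqrt(5)) + (-9 + 9*sqrt(5)) + (0) + (0)] = 0/20 = 0
  <chi_rho, chi_7> = (1/20)[1*(9)*conj(2) + 1*(-1)*conj(-2) + 2*(-1)*conj(1/2 - sqrt(5)/2) + 2*(9)*conj(-sqrt(5)/2 - 1/2) + 2*(-1)*conj(1/2 + sqrt(5)/2) + 2*(9)*conj(-1/2 + sqrt(5)/2) + 5*(-1)*conj(0) + 5*(-3)*conj(0)]
      = (1/20)[(18) + (2) + (-1 + sqrt(5)) + (-9*sqrt(5) - 9) + (-sqrt(5) - 1) + (-9 + 9*sqrt(5)) + (0) + (0)] = 0/20 = 0
  <chi_rho, chi_8> = (1/20)[1*(9)*conj(2) + 1*(-1)*conj(2) + 2*(-1)*conj(-sqrt(5)/2 - 1/2) + 2*(9)*conj(-1/2 + sqrt(5)/2) + 2*(-1)*conj(-1/2 + sqrt(5)/2) + 2*(9)*conj(-sqrt(5)/2 - 1/2) + 5*(-1)*conj(0) + 5*(-3)*conj(0)]
      = (1/20)[(18) + (-2) + (1 + sqrt(5)) + (-9 + 9*sqrt(5)) + (1 - sqrt(5)) + (-9*sqrt(5) - 9) + (0) + (0)] = 0/20 = 0
Dimension check: dim(rho) = sum (mult * dim) = 1*1 + 3*1 + 3*1 + 2*1 + 0*2 + 0*2 + 0*2 + 0*2 = 9 = chi_rho(e) = 9.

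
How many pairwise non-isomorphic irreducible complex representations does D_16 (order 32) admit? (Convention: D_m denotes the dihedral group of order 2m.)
11

Reasoning: The number of irreducible complex representations of a finite group equals its number of conjugacy classes. D_16 has 11 conjugacy classes (n/2 + 3 for n even), so D_16 (order 32) has exactly 11 irreducible complex representations.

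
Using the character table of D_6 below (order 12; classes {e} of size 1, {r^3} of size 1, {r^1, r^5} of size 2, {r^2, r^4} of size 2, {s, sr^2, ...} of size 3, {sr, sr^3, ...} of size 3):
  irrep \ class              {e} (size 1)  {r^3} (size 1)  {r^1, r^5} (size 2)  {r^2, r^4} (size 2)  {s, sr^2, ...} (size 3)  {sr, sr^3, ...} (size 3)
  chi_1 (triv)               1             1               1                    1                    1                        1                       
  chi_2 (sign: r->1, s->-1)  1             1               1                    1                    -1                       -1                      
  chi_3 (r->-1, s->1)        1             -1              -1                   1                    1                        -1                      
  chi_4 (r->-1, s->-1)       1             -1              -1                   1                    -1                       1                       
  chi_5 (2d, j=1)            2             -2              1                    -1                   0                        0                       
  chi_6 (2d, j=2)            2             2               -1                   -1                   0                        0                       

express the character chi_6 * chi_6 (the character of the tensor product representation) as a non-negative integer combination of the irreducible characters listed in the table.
chi_6 tensor chi_6 = chi_1 + chi_2 + chi_6 (all other irreducibles have multiplicity 0).

The character of a tensor product is the pointwise product (chi_6 * chi_6)(C) = chi_6(C) * chi_6(C):
  {e}: (2)*(2), {r^3}: (2)*(2), {r^1, r^5}: (-1)*(-1), {r^2, r^4}: (-1)*(-1), {s, sr^2, ...}: (0)*(0), {sr, sr^3, ...}: (0)*(0)
so (chi_6 * chi_6) takes values
  {e} -> 4, {r^3} -> 4, {r^1, r^5} -> 1, {r^2, r^4} -> 1, {s, sr^2, ...} -> 0, {sr, sr^3, ...} -> 0.
Now take the inner product of this character with each irreducible chi from the table, <chi_6*chi_6, chi> = (1/12) sum_C |C| (chi_6*chi_6)(C) conj(chi(C)):
  <chi_6*chi_6, chi_1> = (1/12)[1*(4)*conj(1) + 1*(4)*conj(1) + 2*(1)*conj(1) + 2*(1)*conj(1) + 3*(0)*conj(1) + 3*(0)*conj(1)]
      = (1/12)[(4) + (4) + (2) + (2) + (0) + (0)] = 12/12 = 1
  <chi_6*chi_6, chi_2> = (1/12)[1*(4)*conj(1) + 1*(4)*conj(1) + 2*(1)*conj(1) + 2*(1)*conj(1) + 3*(0)*conj(-1) + 3*(0)*conj(-1)]
      = (1/12)[(4) + (4) + (2) + (2) + (0) + (0)] = 12/12 = 1
  <chi_6*chi_6, chi_3> = (1/12)[1*(4)*conj(1) + 1*(4)*conj(-1) + 2*(1)*conj(-1) + 2*(1)*conj(1) + 3*(0)*conj(1) + 3*(0)*conj(-1)]
      = (1/12)[(4) + (-4) + (-2) + (2) + (0) + (0)] = 0/12 = 0
  <chi_6*chi_6, chi_4> = (1/12)[1*(4)*conj(1) + 1*(4)*conj(-1) + 2*(1)*conj(-1) + 2*(1)*conj(1) + 3*(0)*conj(-1) + 3*(0)*conj(1)]
      = (1/12)[(4) + (-4) + (-2) + (2) + (0) + (0)] = 0/12 = 0
  <chi_6*chi_6, chi_5> = (1/12)[1*(4)*conj(2) + 1*(4)*conj(-2) + 2*(1)*conj(1) + 2*(1)*conj(-1) + 3*(0)*conj(0) + 3*(0)*conj(0)]
      = (1/12)[(8) + (-8) + (2) + (-2) + (0) + (0)] = 0/12 = 0
  <chi_6*chi_6, chi_6> = (1/12)[1*(4)*conj(2) + 1*(4)*conj(2) + 2*(1)*conj(-1) + 2*(1)*conj(-1) + 3*(0)*conj(0) + 3*(0)*conj(0)]
      = (1/12)[(8) + (8) + (-2) + (-2) + (0) + (0)] = 12/12 = 1
Hence the multiplicities are chi_1: 1, chi_2: 1, chi_6: 1. Dimension check: dim(chi_6)*dim(chi_6) = 2*2 = 4 and sum (mult * dim) = 1*1 + 1*1 + 1*2 = 4.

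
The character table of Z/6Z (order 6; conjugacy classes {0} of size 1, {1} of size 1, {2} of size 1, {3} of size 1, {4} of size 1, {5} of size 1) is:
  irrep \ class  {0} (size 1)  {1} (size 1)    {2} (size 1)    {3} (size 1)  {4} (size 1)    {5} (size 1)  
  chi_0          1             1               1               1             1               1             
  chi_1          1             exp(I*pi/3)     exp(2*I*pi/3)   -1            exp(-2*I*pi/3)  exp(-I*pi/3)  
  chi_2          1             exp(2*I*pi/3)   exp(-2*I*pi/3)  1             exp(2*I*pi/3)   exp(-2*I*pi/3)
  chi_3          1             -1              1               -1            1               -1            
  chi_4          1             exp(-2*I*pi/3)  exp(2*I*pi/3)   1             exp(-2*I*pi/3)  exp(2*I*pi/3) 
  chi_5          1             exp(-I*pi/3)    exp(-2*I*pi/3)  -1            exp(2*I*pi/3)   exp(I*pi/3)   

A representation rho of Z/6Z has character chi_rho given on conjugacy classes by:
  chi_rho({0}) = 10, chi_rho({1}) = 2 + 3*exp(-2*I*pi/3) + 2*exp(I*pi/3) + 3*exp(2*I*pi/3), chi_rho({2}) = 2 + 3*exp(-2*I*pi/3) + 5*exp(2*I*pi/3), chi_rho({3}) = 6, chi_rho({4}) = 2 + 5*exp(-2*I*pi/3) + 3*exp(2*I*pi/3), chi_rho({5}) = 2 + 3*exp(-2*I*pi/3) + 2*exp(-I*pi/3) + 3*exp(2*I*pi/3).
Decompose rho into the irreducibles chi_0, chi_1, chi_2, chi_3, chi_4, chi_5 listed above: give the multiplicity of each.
Multiplicities: chi_0: 2, chi_1: 2, chi_2: 3, chi_3: 0, chi_4: 3, chi_5: 0.

Derivation: Use <chi_rho, chi> = (1/|G|) sum_C |C| * chi_rho(C) * conj(chi(C)) with |G| = 6 for each irreducible chi in the table:
  <chi_rho, chi_0> = (1/6)[1*(10)*conj(1) + 1*(2 + 3*exp(-2*I*pi/3) + 2*exp(I*pi/3) + 3*exp(2*I*pi/3))*conj(1) + 1*(2 + 3*exp(-2*I*pi/3) + 5*exp(2*I*pi/3))*conj(1) + 1*(6)*conj(1) + 1*(2 + 5*exp(-2*I*pi/3) + 3*exp(2*I*pi/3))*conj(1) + 1*(2 + 3*exp(-2*I*pi/3) + 2*exp(-I*pi/3) + 3*exp(2*I*pi/3))*conj(1)]
      = (1/6)[(10) + (2 + 3*exp(-2*I*pi/3) + 2*exp(I*pi/3) + 3*exp(2*I*pi/3)) + (2 + 3*exp(-2*I*pi/3) + 5*exp(2*I*pi/3)) + (6) + (2 + 5*exp(-2*I*pi/3) + 3*exp(2*I*pi/3)) + (2 + 3*exp(-2*I*pi/3) + 2*exp(-I*pi/3) + 3*exp(2*I*pi/3))] = 12/6 = 2
  <chi_rho, chi_1> = (1/6)[1*(10)*conj(1) + 1*(2 + 3*exp(-2*I*pi/3) + 2*exp(I*pi/3) + 3*exp(2*I*pi/3))*conj(exp(I*pi/3)) + 1*(2 + 3*exp(-2*I*pi/3) + 5*exp(2*I*pi/3))*conj(exp(2*I*pi/3)) + 1*(6)*conj(-1) + 1*(2 + 5*exp(-2*I*pi/3) + 3*exp(2*I*pi/3))*conj(exp(-2*I*pi/3)) + 1*(2 + 3*exp(-2*I*pi/3) + 2*exp(-I*pi/3) + 3*exp(2*I*pi/3))*conj(exp(-I*pi/3))]
      = (1/6)[(10) + (-1 + 2*exp(-I*pi/3) + 3*exp(I*pi/3)) + (5 + 2*exp(-2*I*pi/3) + 3*exp(2*I*pi/3)) + (-6) + (5 + 3*exp(-2*I*pi/3) + 2*exp(2*I*pi/3)) + (-1 + 3*exp(-I*pi/3) + 2*exp(I*pi/3))] = 12/6 = 2
  <chi_rho, chi_2> = (1/6)[1*(10)*conj(1) + 1*(2 + 3*exp(-2*I*pi/3) + 2*exp(I*pi/3) + 3*exp(2*I*pi/3))*conj(exp(2*I*pi/3)) + 1*(2 + 3*exp(-2*I*pi/3) + 5*exp(2*I*pi/3))*conj(exp(-2*I*pi/3)) + 1*(6)*conj(1) + 1*(2 + 5*exp(-2*I*pi/3) + 3*exp(2*I*pi/3))*conj(exp(2*I*pi/3)) + 1*(2 + 3*exp(-2*I*pi/3) + 2*exp(-I*pi/3) + 3*exp(2*I*pi/3))*conj(exp(-2*I*pi/3))]
      = (1/6)[(10) + (3 + 2*exp(-2*I*pi/3) + 2*exp(-I*pi/3) + 3*exp(2*I*pi/3)) + (3 + 5*exp(-2*I*pi/3) + 2*exp(2*I*pi/3)) + (6) + (3 + 2*exp(-2*I*pi/3) + 5*exp(2*I*pi/3)) + (3 + 3*exp(-2*I*pi/3) + 2*exp(2*I*pi/3) + 2*exp(I*pi/3))] = 18/6 = 3
  <chi_rho, chi_3> = (1/6)[1*(10)*conj(1) + 1*(2 + 3*exp(-2*I*pi/3) + 2*exp(I*pi/3) + 3*exp(2*I*pi/3))*conj(-1) + 1*(2 + 3*exp(-2*I*pi/3) + 5*exp(2*I*pi/3))*conj(1) + 1*(6)*conj(-1) + 1*(2 + 5*exp(-2*I*pi/3) + 3*exp(2*I*pi/3))*conj(1) + 1*(2 + 3*exp(-2*I*pi/3) + 2*exp(-I*pi/3) + 3*exp(2*I*pi/3))*conj(-1)]
      = (1/6)[(10) + (-2 - 3*exp(2*I*pi/3) - 2*exp(I*pi/3) - 3*exp(-2*I*pi/3)) + (2 + 3*exp(-2*I*pi/3) + 5*exp(2*I*pi/3)) + (-6) + (2 + 5*exp(-2*I*pi/3) + 3*exp(2*I*pi/3)) + (-2 - 3*exp(2*I*pi/3) - 2*exp(-I*pi/3) - 3*exp(-2*I*pi/3))] = 0/6 = 0
  <chi_rho, chi_4> = (1/6)[1*(10)*conj(1) + 1*(2 + 3*exp(-2*I*pi/3) + 2*exp(I*pi/3) + 3*exp(2*I*pi/3))*conj(exp(-2*I*pi/3)) + 1*(2 + 3*exp(-2*I*pi/3) + 5*exp(2*I*pi/3))*conj(exp(2*I*pi/3)) + 1*(6)*conj(1) + 1*(2 + 5*exp(-2*I*pi/3) + 3*exp(2*I*pi/3))*conj(exp(-2*I*pi/3)) + 1*(2 + 3*exp(-2*I*pi/3) + 2*exp(-I*pi/3) + 3*exp(2*I*pi/3))*conj(exp(2*I*pi/3))]
      = (1/6)[(10) + (1 + 3*exp(-2*I*pi/3) + 2*exp(2*I*pi/3)) + (5 + 2*exp(-2*I*pi/3) + 3*exp(2*I*pi/3)) + (6) + (5 + 3*exp(-2*I*pi/3) + 2*exp(2*I*pi/3)) + (1 + 2*exp(-2*I*pi/3) + 3*exp(2*I*pi/3))] = 18/6 = 3
  <chi_rho, chi_5> = (1/6)[1*(10)*conj(1) + 1*(2 + 3*exp(-2*I*pi/3) + 2*exp(I*pi/3) + 3*exp(2*I*pi/3))*conj(exp(-I*pi/3)) + 1*(2 + 3*exp(-2*I*pi/3) + 5*exp(2*I*pi/3))*conj(exp(-2*I*pi/3)) + 1*(6)*conj(-1) + 1*(2 + 5*exp(-2*I*pi/3) + 3*exp(2*I*pi/3))*conj(exp(2*I*pi/3)) + 1*(2 + 3*exp(-2*I*pi/3) + 2*exp(-I*pi/3) + 3*exp(2*I*pi/3))*conj(exp(I*pi/3))]
      = (1/6)[(10) + (-3 + 3*exp(-I*pi/3) + 2*exp(2*I*pi/3) + 2*exp(I*pi/3)) + (3 + 5*exp(-2*I*pi/3) + 2*exp(2*I*pi/3)) + (-6) + (3 + 2*exp(-2*I*pi/3) + 5*exp(2*I*pi/3)) + (-3 + 2*exp(-2*I*pi/3) + 2*exp(-I*pi/3) + 3*exp(I*pi/3))] = 0/6 = 0
(Exp terms are combined using exp(i*s)*conj(exp(i*t)) = exp(i*(s-t)), and sums of them are collapsed using the identity that for every m > 1 the m distinct m-th roots of unity sum to 0, e.g. 1 + exp(2*I*pi/3) + exp(-2*I*pi/3) = 0.)
Dimension check: dim(rho) = sum (mult * dim) = 2*1 + 2*1 + 3*1 + 0*1 + 3*1 + 0*1 = 10 = chi_rho(e) = 10.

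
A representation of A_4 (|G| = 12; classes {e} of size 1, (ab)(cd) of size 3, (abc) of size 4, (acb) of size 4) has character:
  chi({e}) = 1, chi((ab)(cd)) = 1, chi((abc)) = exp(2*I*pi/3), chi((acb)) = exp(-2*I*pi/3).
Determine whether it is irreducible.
Irreducible: <chi, chi> = 1.

Reasoning: <chi, chi> = (1/|G|) sum_C |C| * |chi(C)|^2 = (1/12)[1*|1|^2 + 3*|1|^2 + 4*|exp(2*I*pi/3)|^2 + 4*|exp(-2*I*pi/3)|^2]
  = (1/12)[(1) + (3) + (4) + (4)] = 12/12 = 1.
(Exp terms are combined using exp(i*s)*conj(exp(i*t)) = exp(i*(s-t)), and sums of them are collapsed using the identity that for every m > 1 the m distinct m-th roots of unity sum to 0, e.g. 1 + exp(2*I*pi/3) + exp(-2*I*pi/3) = 0.)
A character is irreducible iff <chi, chi> = 1, so this representation is irreducible.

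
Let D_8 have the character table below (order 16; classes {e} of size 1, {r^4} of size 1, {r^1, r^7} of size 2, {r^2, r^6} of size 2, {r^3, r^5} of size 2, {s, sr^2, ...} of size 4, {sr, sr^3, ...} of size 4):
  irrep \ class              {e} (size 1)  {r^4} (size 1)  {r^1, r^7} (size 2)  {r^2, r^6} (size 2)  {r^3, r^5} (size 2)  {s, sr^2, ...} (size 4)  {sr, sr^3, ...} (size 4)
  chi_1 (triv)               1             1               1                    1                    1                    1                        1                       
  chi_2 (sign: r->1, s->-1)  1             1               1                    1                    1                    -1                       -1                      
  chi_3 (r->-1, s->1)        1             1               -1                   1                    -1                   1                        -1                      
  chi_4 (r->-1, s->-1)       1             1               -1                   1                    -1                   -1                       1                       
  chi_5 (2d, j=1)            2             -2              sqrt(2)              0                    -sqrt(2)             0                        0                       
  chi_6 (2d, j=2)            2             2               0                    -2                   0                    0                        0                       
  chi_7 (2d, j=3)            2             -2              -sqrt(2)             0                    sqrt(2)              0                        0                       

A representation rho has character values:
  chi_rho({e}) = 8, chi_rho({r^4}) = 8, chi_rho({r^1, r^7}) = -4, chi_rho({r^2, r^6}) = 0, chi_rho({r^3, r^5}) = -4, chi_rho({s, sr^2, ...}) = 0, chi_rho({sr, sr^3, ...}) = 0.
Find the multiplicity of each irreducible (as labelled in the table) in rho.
Multiplicities: chi_1: 0, chi_2: 0, chi_3: 2, chi_4: 2, chi_5: 0, chi_6: 2, chi_7: 0.

Solution. Use <chi_rho, chi> = (1/|G|) sum_C |C| * chi_rho(C) * conj(chi(C)) with |G| = 16 for each irreducible chi in the table:
  <chi_rho, chi_1> = (1/16)[1*(8)*conj(1) + 1*(8)*conj(1) + 2*(-4)*conj(1) + 2*(0)*conj(1) + 2*(-4)*conj(1) + 4*(0)*conj(1) + 4*(0)*conj(1)]
      = (1/16)[(8) + (8) + (-8) + (0) + (-8) + (0) + (0)] = 0/16 = 0
  <chi_rho, chi_2> = (1/16)[1*(8)*conj(1) + 1*(8)*conj(1) + 2*(-4)*conj(1) + 2*(0)*conj(1) + 2*(-4)*conj(1) + 4*(0)*conj(-1) + 4*(0)*conj(-1)]
      = (1/16)[(8) + (8) + (-8) + (0) + (-8) + (0) + (0)] = 0/16 = 0
  <chi_rho, chi_3> = (1/16)[1*(8)*conj(1) + 1*(8)*conj(1) + 2*(-4)*conj(-1) + 2*(0)*conj(1) + 2*(-4)*conj(-1) + 4*(0)*conj(1) + 4*(0)*conj(-1)]
      = (1/16)[(8) + (8) + (8) + (0) + (8) + (0) + (0)] = 32/16 = 2
  <chi_rho, chi_4> = (1/16)[1*(8)*conj(1) + 1*(8)*conj(1) + 2*(-4)*conj(-1) + 2*(0)*conj(1) + 2*(-4)*conj(-1) + 4*(0)*conj(-1) + 4*(0)*conj(1)]
      = (1/16)[(8) + (8) + (8) + (0) + (8) + (0) + (0)] = 32/16 = 2
  <chi_rho, chi_5> = (1/16)[1*(8)*conj(2) + 1*(8)*conj(-2) + 2*(-4)*conj(sqrt(2)) + 2*(0)*conj(0) + 2*(-4)*conj(-sqrt(2)) + 4*(0)*conj(0) + 4*(0)*conj(0)]
      = (1/16)[(16) + (-16) + (-8*sqrt(2)) + (0) + (8*sqrt(2)) + (0) + (0)] = 0/16 = 0
  <chi_rho, chi_6> = (1/16)[1*(8)*conj(2) + 1*(8)*conj(2) + 2*(-4)*conj(0) + 2*(0)*conj(-2) + 2*(-4)*conj(0) + 4*(0)*conj(0) + 4*(0)*conj(0)]
      = (1/16)[(16) + (16) + (0) + (0) + (0) + (0) + (0)] = 32/16 = 2
  <chi_rho, chi_7> = (1/16)[1*(8)*conj(2) + 1*(8)*conj(-2) + 2*(-4)*conj(-sqrt(2)) + 2*(0)*conj(0) + 2*(-4)*conj(sqrt(2)) + 4*(0)*conj(0) + 4*(0)*conj(0)]
      = (1/16)[(16) + (-16) + (8*sqrt(2)) + (0) + (-8*sqrt(2)) + (0) + (0)] = 0/16 = 0
Dimension check: dim(rho) = sum (mult * dim) = 0*1 + 0*1 + 2*1 + 2*1 + 0*2 + 2*2 + 0*2 = 8 = chi_rho(e) = 8.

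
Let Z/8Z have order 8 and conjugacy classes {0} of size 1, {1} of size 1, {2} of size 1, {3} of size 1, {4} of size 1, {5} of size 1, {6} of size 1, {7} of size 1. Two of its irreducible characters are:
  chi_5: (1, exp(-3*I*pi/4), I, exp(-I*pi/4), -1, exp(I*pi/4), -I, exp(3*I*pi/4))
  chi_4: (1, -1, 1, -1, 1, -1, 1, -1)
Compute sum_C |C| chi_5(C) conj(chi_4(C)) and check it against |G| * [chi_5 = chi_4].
Sum = 0; so <chi_5, chi_4> = 0 (distinct irreducibles are orthogonal).

Compute term by term over conjugacy classes (|C| * chi_5(C) * conj(chi_4(C))):
  1*(1)*conj(1) + 1*(exp(-3*I*pi/4))*conj(-1) + 1*(I)*conj(1) + 1*(exp(-I*pi/4))*conj(-1) + 1*(-1)*conj(1) + 1*(exp(I*pi/4))*conj(-1) + 1*(-I)*conj(1) + 1*(exp(3*I*pi/4))*conj(-1)
  = (1) + (-exp(-3*I*pi/4)) + (I) + (-exp(-I*pi/4)) + (-1) + (-exp(I*pi/4)) + (-I) + (-exp(3*I*pi/4))
  = 0.
(Exp terms are combined using exp(i*s)*conj(exp(i*t)) = exp(i*(s-t)), and sums of them are collapsed using the identity that for every m > 1 the m distinct m-th roots of unity sum to 0, e.g. 1 + exp(2*I*pi/3) + exp(-2*I*pi/3) = 0.)
Dividing by |G| = 8 gives 0/8 = 0, matching the row-orthogonality relation <chi_5, chi_4> = [chi_5 = chi_4].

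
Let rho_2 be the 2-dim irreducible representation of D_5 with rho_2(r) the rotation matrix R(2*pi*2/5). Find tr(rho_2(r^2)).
chi_{rho_2}(r^2) = 2*cos(2*pi*2*2/5) = -1/2 + sqrt(5)/2

Proof sketch: rho_2(r^2) is rotation by angle 2*pi*2*2/5, whose trace is 2*cos(2*pi*2*2/5) = -1/2 + sqrt(5)/2.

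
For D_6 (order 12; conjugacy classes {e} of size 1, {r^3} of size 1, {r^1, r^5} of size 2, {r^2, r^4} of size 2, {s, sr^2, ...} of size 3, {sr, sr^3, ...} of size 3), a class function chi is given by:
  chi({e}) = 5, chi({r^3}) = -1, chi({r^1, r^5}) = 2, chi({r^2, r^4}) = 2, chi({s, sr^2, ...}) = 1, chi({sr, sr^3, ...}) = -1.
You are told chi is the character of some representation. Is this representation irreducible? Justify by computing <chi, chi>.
Not irreducible (reducible): <chi, chi> = 4 > 1.

Justification: <chi, chi> = (1/|G|) sum_C |C| * |chi(C)|^2 = (1/12)[1*|5|^2 + 1*|-1|^2 + 2*|2|^2 + 2*|2|^2 + 3*|1|^2 + 3*|-1|^2]
  = (1/12)[(25) + (1) + (8) + (8) + (3) + (3)] = 48/12 = 4.
A character is irreducible iff <chi, chi> = 1, so this representation is reducible.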